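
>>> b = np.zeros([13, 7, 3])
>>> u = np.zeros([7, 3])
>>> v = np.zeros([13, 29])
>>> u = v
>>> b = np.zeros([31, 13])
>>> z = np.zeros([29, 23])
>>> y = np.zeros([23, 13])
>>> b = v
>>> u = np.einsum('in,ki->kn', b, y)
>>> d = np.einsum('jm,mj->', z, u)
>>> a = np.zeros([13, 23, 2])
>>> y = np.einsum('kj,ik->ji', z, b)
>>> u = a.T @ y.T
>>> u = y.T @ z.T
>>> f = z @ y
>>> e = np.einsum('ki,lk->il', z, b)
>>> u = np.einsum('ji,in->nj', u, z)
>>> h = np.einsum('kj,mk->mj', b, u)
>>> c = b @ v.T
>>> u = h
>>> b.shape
(13, 29)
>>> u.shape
(23, 29)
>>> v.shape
(13, 29)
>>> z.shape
(29, 23)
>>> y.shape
(23, 13)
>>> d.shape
()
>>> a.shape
(13, 23, 2)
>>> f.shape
(29, 13)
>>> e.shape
(23, 13)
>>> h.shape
(23, 29)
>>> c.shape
(13, 13)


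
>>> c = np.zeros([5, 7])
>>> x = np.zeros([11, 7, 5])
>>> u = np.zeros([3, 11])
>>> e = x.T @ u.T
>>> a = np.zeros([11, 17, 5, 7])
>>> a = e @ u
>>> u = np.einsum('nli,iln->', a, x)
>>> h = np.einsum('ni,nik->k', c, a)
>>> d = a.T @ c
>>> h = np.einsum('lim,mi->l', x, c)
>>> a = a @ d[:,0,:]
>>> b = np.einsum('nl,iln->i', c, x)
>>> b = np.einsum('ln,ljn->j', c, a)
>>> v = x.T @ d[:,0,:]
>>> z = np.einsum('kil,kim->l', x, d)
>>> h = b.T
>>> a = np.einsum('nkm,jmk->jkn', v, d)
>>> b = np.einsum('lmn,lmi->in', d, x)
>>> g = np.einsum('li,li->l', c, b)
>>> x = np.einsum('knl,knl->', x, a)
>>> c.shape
(5, 7)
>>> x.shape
()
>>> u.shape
()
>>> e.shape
(5, 7, 3)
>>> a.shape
(11, 7, 5)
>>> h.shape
(7,)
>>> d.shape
(11, 7, 7)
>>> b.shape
(5, 7)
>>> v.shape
(5, 7, 7)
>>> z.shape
(5,)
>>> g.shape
(5,)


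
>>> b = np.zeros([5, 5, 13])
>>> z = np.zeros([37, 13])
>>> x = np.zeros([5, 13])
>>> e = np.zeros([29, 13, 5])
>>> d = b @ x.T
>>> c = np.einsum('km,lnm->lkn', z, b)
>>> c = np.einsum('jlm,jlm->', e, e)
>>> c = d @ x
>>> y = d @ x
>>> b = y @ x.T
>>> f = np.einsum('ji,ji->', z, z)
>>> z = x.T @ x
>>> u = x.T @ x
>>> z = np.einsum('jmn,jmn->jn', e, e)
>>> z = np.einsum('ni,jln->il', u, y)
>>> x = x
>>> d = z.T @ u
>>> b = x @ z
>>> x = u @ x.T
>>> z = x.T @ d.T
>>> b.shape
(5, 5)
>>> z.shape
(5, 5)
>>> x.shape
(13, 5)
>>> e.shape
(29, 13, 5)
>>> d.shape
(5, 13)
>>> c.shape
(5, 5, 13)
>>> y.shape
(5, 5, 13)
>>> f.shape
()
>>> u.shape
(13, 13)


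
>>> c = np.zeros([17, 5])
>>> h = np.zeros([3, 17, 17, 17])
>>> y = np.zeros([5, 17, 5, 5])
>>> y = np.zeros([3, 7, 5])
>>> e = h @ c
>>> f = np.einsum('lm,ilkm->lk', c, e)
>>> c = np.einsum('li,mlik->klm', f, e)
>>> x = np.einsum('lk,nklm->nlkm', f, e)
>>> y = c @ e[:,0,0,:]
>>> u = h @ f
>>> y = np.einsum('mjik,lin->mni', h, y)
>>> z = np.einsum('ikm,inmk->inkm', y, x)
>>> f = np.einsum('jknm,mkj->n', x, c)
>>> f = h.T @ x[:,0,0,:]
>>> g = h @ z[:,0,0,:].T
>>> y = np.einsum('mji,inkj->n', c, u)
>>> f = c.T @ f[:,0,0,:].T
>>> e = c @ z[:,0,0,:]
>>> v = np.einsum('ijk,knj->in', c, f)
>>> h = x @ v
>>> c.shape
(5, 17, 3)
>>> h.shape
(3, 17, 17, 17)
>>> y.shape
(17,)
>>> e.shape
(5, 17, 17)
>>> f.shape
(3, 17, 17)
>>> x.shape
(3, 17, 17, 5)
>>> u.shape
(3, 17, 17, 17)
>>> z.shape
(3, 17, 5, 17)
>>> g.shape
(3, 17, 17, 3)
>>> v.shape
(5, 17)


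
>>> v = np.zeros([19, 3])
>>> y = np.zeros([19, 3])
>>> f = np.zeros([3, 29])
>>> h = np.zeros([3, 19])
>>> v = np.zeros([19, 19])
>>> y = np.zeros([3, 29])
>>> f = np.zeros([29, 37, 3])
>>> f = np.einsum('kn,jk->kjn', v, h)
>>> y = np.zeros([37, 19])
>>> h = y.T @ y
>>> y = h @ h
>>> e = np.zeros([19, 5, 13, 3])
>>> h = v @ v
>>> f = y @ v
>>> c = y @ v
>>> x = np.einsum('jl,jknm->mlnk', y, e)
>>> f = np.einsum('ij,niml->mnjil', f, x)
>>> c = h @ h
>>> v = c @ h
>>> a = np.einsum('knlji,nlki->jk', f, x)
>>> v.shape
(19, 19)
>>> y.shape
(19, 19)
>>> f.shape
(13, 3, 19, 19, 5)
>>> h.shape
(19, 19)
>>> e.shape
(19, 5, 13, 3)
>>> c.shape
(19, 19)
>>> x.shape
(3, 19, 13, 5)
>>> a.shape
(19, 13)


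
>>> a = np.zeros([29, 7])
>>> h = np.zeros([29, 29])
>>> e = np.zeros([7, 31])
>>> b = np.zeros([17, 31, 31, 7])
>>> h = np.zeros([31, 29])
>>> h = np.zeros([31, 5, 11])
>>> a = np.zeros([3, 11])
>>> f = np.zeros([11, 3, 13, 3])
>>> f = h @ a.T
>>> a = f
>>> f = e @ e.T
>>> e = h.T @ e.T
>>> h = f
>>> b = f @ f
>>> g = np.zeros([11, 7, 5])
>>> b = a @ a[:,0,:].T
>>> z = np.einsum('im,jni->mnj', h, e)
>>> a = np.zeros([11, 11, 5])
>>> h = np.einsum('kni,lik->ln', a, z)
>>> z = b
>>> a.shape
(11, 11, 5)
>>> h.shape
(7, 11)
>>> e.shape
(11, 5, 7)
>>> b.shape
(31, 5, 31)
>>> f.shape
(7, 7)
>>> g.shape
(11, 7, 5)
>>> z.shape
(31, 5, 31)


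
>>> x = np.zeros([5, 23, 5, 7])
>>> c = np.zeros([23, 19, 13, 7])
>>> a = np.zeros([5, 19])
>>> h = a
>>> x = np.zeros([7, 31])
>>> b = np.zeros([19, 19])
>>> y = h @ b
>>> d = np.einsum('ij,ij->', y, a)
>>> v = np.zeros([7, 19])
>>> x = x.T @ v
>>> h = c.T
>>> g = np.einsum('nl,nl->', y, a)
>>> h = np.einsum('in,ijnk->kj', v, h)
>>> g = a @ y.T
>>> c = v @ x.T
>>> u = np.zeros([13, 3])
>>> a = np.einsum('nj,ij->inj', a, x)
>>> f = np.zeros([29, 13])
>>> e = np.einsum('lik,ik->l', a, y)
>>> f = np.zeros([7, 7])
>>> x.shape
(31, 19)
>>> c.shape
(7, 31)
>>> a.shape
(31, 5, 19)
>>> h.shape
(23, 13)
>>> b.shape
(19, 19)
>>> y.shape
(5, 19)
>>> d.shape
()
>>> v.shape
(7, 19)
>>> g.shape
(5, 5)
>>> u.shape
(13, 3)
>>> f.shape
(7, 7)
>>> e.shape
(31,)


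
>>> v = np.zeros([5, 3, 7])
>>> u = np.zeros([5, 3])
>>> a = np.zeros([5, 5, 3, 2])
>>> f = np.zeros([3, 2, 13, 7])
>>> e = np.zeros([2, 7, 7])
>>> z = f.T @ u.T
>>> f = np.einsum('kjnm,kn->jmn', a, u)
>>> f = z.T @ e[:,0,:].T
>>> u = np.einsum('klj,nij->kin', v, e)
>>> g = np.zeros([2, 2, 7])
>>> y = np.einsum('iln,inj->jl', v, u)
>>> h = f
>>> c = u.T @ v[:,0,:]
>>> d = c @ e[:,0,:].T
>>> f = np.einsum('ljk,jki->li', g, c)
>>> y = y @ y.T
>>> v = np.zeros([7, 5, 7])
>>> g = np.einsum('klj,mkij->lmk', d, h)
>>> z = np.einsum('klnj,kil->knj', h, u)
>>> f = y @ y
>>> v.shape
(7, 5, 7)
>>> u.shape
(5, 7, 2)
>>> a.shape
(5, 5, 3, 2)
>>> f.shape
(2, 2)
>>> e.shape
(2, 7, 7)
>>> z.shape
(5, 13, 2)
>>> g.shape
(7, 5, 2)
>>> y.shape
(2, 2)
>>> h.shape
(5, 2, 13, 2)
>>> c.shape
(2, 7, 7)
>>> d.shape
(2, 7, 2)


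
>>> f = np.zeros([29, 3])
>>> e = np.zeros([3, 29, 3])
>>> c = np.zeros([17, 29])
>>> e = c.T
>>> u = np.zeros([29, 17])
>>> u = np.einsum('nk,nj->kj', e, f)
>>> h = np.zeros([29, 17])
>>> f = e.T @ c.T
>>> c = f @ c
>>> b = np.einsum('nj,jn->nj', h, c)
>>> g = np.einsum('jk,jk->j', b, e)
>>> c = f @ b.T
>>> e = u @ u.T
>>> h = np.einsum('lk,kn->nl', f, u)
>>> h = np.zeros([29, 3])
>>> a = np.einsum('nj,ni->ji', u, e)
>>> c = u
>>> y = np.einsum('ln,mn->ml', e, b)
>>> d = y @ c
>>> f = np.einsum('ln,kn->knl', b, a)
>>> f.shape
(3, 17, 29)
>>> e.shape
(17, 17)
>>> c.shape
(17, 3)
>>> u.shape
(17, 3)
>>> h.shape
(29, 3)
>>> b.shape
(29, 17)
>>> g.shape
(29,)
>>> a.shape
(3, 17)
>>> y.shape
(29, 17)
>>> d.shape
(29, 3)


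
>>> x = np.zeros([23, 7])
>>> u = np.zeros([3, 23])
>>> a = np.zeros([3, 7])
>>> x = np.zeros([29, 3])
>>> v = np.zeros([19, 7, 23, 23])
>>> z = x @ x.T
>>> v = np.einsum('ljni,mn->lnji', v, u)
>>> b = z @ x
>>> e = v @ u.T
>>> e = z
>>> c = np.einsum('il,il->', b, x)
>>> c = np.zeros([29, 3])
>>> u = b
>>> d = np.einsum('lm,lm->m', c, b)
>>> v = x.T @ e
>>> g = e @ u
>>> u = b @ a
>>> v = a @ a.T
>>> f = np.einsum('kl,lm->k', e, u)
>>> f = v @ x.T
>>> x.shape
(29, 3)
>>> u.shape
(29, 7)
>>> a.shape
(3, 7)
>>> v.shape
(3, 3)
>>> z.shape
(29, 29)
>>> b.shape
(29, 3)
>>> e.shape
(29, 29)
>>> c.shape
(29, 3)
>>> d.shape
(3,)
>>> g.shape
(29, 3)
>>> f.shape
(3, 29)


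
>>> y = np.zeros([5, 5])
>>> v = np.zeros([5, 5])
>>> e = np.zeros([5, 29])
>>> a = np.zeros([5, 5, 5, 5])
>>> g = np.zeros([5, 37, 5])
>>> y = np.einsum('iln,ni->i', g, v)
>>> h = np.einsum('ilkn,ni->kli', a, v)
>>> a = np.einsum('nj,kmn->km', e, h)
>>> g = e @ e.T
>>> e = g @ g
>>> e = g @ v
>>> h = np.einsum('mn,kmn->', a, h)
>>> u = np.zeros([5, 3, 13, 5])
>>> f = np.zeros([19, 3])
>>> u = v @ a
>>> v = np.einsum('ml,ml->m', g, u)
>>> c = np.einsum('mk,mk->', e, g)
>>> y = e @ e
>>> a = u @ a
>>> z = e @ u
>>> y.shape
(5, 5)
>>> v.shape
(5,)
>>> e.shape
(5, 5)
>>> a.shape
(5, 5)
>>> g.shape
(5, 5)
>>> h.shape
()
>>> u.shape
(5, 5)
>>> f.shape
(19, 3)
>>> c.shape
()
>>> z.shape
(5, 5)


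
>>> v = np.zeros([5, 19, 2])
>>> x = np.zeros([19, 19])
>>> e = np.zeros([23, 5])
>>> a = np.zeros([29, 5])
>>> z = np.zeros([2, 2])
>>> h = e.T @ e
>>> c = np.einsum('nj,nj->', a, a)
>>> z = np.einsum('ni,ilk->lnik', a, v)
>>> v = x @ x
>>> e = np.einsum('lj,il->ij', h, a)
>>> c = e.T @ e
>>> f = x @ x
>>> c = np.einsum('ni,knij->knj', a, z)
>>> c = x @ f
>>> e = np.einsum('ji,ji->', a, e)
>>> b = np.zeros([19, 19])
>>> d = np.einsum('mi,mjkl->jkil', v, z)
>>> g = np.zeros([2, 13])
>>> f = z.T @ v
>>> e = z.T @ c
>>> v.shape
(19, 19)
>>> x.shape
(19, 19)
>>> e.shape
(2, 5, 29, 19)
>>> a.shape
(29, 5)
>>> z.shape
(19, 29, 5, 2)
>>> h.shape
(5, 5)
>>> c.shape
(19, 19)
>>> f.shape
(2, 5, 29, 19)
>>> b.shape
(19, 19)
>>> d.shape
(29, 5, 19, 2)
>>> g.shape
(2, 13)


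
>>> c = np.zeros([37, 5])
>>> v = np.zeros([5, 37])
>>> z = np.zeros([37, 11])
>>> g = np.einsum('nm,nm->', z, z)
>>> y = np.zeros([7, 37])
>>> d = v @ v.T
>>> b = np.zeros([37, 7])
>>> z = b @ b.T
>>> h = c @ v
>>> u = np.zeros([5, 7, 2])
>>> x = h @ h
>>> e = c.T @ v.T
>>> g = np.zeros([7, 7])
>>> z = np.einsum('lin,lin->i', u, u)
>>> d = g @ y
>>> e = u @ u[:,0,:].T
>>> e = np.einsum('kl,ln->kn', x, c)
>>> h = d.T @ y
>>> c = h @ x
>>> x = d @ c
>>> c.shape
(37, 37)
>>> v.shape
(5, 37)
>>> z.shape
(7,)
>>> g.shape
(7, 7)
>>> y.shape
(7, 37)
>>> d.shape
(7, 37)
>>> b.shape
(37, 7)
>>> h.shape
(37, 37)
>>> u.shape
(5, 7, 2)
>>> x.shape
(7, 37)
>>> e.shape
(37, 5)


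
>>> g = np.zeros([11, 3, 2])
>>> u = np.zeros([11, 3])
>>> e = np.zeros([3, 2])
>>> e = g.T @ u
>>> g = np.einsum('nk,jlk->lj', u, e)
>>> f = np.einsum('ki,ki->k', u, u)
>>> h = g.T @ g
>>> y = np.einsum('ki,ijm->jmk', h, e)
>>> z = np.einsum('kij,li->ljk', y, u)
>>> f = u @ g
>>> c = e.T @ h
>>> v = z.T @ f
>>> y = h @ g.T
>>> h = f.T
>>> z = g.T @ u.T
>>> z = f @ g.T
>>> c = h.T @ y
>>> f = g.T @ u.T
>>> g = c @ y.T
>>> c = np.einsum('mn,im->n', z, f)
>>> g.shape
(11, 2)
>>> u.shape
(11, 3)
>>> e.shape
(2, 3, 3)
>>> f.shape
(2, 11)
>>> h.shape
(2, 11)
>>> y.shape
(2, 3)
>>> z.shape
(11, 3)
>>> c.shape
(3,)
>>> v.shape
(3, 2, 2)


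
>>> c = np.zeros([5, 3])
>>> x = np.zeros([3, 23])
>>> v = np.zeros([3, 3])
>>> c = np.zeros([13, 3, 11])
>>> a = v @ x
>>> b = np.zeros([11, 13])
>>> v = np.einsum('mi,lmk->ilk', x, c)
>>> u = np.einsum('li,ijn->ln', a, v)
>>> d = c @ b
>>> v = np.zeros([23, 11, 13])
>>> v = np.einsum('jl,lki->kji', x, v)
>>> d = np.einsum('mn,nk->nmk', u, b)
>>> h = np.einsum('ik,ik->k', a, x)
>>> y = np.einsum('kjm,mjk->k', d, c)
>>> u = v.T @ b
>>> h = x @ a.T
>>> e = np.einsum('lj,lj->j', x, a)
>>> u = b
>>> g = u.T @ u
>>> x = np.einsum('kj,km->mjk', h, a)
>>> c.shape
(13, 3, 11)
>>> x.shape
(23, 3, 3)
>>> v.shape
(11, 3, 13)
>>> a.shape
(3, 23)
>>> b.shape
(11, 13)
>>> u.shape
(11, 13)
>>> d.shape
(11, 3, 13)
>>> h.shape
(3, 3)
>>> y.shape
(11,)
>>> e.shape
(23,)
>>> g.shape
(13, 13)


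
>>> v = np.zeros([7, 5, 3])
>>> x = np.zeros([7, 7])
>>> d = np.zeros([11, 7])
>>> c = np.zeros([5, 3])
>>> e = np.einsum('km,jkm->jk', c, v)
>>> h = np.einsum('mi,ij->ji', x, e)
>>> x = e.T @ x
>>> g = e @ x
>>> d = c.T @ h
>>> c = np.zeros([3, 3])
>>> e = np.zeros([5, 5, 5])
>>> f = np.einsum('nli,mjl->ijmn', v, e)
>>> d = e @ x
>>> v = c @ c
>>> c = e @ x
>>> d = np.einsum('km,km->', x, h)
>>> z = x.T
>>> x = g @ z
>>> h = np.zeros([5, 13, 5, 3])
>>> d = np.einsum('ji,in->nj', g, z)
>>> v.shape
(3, 3)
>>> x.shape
(7, 5)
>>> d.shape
(5, 7)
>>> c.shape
(5, 5, 7)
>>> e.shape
(5, 5, 5)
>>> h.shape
(5, 13, 5, 3)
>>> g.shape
(7, 7)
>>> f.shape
(3, 5, 5, 7)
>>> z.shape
(7, 5)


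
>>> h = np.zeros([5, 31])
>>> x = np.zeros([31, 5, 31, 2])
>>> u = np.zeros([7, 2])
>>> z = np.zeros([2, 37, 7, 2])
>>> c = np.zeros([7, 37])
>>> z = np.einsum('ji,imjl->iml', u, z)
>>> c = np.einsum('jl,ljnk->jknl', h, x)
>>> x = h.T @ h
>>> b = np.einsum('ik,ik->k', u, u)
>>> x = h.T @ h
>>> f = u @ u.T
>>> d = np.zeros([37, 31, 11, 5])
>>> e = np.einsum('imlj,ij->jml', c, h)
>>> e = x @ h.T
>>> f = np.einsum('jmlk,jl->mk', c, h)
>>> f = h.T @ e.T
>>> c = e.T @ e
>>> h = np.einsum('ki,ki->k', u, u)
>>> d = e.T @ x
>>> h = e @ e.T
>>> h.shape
(31, 31)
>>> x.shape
(31, 31)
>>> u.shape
(7, 2)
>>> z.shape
(2, 37, 2)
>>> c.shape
(5, 5)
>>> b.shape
(2,)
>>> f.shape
(31, 31)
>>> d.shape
(5, 31)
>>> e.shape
(31, 5)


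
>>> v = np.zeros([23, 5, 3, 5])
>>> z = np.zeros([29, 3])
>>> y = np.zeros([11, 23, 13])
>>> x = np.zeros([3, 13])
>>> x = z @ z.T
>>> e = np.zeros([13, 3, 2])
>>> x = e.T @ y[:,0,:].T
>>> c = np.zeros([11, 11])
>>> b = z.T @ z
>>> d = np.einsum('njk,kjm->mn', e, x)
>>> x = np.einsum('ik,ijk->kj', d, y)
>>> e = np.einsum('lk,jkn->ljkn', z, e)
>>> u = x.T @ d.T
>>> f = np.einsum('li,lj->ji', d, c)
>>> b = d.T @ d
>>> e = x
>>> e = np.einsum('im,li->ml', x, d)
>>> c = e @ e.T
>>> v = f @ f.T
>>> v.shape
(11, 11)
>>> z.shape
(29, 3)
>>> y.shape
(11, 23, 13)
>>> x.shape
(13, 23)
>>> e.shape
(23, 11)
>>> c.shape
(23, 23)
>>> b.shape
(13, 13)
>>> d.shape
(11, 13)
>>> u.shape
(23, 11)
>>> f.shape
(11, 13)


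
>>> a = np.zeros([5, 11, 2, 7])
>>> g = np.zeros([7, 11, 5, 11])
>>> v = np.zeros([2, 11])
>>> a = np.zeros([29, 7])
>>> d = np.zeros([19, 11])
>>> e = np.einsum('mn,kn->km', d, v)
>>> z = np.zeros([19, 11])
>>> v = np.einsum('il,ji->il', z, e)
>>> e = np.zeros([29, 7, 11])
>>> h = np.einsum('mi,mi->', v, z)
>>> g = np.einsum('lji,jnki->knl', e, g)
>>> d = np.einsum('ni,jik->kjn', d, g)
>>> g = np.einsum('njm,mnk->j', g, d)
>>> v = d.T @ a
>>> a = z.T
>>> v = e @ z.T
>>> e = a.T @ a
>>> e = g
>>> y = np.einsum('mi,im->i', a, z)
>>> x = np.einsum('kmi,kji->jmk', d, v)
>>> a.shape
(11, 19)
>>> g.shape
(11,)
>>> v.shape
(29, 7, 19)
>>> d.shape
(29, 5, 19)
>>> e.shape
(11,)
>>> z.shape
(19, 11)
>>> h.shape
()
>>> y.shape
(19,)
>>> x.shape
(7, 5, 29)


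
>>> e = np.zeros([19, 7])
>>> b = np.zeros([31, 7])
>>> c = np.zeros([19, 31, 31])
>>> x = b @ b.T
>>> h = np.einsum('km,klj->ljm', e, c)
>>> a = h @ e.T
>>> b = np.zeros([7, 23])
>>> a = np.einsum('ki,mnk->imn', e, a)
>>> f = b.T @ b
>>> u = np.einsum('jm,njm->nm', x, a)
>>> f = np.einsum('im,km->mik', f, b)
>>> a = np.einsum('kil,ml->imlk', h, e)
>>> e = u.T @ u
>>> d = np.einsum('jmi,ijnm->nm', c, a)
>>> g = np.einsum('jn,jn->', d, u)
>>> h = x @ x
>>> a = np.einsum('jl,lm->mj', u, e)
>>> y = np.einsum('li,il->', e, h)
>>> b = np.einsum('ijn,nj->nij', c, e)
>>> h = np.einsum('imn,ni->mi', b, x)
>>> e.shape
(31, 31)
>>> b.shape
(31, 19, 31)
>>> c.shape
(19, 31, 31)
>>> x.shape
(31, 31)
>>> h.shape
(19, 31)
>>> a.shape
(31, 7)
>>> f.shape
(23, 23, 7)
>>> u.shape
(7, 31)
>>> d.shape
(7, 31)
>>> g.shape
()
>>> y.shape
()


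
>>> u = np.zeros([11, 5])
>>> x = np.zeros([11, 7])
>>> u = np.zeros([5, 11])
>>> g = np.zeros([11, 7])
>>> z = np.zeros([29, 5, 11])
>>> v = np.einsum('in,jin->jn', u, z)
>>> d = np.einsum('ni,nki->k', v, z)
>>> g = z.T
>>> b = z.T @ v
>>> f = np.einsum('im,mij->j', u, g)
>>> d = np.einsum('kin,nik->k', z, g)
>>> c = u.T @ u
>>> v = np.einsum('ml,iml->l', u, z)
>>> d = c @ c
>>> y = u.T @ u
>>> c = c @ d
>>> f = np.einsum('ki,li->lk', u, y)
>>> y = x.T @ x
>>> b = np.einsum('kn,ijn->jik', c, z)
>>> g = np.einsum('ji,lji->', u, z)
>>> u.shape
(5, 11)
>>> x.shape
(11, 7)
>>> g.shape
()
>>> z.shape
(29, 5, 11)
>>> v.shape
(11,)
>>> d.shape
(11, 11)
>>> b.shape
(5, 29, 11)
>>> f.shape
(11, 5)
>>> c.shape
(11, 11)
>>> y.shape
(7, 7)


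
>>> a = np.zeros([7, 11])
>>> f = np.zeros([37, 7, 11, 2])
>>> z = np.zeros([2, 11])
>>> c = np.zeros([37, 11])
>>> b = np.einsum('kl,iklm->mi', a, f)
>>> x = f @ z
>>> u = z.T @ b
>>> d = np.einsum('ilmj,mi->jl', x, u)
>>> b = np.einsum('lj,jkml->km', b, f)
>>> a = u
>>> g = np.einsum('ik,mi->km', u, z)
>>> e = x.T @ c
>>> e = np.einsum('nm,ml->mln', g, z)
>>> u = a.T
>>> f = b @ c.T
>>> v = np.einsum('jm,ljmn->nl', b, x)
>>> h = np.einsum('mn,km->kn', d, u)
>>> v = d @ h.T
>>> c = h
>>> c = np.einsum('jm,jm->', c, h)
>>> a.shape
(11, 37)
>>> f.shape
(7, 37)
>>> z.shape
(2, 11)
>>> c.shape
()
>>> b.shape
(7, 11)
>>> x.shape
(37, 7, 11, 11)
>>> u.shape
(37, 11)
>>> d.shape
(11, 7)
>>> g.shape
(37, 2)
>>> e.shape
(2, 11, 37)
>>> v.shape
(11, 37)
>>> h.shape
(37, 7)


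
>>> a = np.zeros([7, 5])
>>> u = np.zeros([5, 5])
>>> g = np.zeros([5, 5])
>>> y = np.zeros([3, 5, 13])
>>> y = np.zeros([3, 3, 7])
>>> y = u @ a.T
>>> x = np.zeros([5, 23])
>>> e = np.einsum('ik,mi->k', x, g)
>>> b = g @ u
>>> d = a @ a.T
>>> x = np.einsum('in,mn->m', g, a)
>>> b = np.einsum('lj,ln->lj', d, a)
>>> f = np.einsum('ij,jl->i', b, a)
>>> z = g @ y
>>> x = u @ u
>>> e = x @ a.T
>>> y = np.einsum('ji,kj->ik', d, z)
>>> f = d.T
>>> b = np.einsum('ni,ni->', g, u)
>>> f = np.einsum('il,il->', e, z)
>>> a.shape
(7, 5)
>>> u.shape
(5, 5)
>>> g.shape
(5, 5)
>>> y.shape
(7, 5)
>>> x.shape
(5, 5)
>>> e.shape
(5, 7)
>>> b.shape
()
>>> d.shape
(7, 7)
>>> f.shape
()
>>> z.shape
(5, 7)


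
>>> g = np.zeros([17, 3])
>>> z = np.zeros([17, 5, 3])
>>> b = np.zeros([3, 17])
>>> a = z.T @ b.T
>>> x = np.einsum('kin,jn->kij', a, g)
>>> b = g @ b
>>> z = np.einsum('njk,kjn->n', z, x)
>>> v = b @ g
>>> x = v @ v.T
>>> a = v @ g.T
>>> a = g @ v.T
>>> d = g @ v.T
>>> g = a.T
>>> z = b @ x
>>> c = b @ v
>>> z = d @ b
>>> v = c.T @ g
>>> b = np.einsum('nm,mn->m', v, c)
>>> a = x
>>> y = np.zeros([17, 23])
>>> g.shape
(17, 17)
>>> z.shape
(17, 17)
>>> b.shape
(17,)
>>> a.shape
(17, 17)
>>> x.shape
(17, 17)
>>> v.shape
(3, 17)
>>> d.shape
(17, 17)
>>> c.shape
(17, 3)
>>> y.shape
(17, 23)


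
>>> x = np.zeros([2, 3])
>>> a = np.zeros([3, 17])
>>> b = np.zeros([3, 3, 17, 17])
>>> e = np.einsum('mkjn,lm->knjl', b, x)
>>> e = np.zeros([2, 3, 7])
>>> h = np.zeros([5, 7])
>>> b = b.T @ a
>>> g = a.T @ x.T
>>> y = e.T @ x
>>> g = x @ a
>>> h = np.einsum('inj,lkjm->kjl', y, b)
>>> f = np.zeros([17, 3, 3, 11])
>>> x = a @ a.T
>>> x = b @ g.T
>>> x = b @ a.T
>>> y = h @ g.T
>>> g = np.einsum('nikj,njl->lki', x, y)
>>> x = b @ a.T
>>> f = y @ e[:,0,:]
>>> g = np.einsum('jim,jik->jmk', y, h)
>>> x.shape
(17, 17, 3, 3)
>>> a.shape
(3, 17)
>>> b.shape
(17, 17, 3, 17)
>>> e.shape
(2, 3, 7)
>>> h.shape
(17, 3, 17)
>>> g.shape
(17, 2, 17)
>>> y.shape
(17, 3, 2)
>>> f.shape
(17, 3, 7)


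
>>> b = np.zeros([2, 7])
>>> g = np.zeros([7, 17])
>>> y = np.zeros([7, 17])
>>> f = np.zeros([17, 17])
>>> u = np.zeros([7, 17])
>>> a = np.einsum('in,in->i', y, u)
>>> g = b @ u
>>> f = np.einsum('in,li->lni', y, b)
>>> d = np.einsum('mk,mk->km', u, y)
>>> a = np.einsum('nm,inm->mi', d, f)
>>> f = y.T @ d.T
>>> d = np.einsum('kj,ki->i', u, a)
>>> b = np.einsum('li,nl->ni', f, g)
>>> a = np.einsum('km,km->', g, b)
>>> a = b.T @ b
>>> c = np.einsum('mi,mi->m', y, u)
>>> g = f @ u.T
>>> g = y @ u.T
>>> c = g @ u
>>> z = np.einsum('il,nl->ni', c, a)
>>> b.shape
(2, 17)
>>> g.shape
(7, 7)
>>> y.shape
(7, 17)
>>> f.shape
(17, 17)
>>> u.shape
(7, 17)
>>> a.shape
(17, 17)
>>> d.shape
(2,)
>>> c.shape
(7, 17)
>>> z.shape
(17, 7)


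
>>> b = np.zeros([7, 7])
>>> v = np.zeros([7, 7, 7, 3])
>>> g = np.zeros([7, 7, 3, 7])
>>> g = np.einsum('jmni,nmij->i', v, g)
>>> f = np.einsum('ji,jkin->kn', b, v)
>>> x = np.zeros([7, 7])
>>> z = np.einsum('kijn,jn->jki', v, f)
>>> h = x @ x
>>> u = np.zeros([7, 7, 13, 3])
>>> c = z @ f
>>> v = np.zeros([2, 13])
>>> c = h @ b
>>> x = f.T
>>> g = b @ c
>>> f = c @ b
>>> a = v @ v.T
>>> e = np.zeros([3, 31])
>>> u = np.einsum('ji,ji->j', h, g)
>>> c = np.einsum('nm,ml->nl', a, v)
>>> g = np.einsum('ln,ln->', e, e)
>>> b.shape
(7, 7)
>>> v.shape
(2, 13)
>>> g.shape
()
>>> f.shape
(7, 7)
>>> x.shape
(3, 7)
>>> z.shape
(7, 7, 7)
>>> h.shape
(7, 7)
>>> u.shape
(7,)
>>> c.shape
(2, 13)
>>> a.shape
(2, 2)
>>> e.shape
(3, 31)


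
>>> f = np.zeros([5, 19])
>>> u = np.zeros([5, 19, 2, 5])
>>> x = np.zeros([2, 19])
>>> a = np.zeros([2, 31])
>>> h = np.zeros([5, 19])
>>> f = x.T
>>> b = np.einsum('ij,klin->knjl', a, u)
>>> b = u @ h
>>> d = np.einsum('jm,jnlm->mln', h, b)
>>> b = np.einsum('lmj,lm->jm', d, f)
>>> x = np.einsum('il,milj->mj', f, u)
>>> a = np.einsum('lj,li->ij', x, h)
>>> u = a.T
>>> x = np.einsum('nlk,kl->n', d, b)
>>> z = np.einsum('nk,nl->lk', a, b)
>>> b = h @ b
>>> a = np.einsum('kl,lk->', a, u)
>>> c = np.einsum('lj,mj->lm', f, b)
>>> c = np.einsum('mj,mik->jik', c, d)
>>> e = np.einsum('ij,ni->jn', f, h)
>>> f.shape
(19, 2)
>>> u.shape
(5, 19)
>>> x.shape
(19,)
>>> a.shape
()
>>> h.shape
(5, 19)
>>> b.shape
(5, 2)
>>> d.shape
(19, 2, 19)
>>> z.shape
(2, 5)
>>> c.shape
(5, 2, 19)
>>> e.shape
(2, 5)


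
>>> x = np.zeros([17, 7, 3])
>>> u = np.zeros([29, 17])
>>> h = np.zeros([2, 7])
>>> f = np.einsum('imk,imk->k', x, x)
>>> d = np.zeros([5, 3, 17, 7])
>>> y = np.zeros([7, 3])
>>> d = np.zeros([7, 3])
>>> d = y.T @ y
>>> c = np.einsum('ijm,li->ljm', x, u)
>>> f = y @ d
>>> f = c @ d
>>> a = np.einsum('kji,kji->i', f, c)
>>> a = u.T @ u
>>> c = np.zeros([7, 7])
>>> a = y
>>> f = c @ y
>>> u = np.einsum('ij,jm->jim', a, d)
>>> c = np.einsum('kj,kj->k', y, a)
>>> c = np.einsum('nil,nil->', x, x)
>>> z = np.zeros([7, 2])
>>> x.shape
(17, 7, 3)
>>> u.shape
(3, 7, 3)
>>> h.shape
(2, 7)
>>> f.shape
(7, 3)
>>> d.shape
(3, 3)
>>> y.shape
(7, 3)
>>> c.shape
()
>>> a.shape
(7, 3)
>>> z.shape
(7, 2)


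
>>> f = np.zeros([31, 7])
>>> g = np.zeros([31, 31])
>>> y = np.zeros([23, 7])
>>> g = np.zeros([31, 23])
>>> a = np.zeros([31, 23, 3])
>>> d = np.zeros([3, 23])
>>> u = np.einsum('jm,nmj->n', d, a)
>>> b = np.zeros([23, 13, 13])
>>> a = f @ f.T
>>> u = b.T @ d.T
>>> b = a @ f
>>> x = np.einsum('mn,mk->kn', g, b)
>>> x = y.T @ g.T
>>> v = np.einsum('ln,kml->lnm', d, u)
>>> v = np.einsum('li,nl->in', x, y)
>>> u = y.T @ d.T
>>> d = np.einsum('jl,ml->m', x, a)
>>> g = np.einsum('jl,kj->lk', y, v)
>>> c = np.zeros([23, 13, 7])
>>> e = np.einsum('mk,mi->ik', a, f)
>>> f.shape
(31, 7)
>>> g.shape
(7, 31)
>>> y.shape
(23, 7)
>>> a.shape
(31, 31)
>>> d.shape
(31,)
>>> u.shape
(7, 3)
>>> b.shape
(31, 7)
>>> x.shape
(7, 31)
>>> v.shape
(31, 23)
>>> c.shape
(23, 13, 7)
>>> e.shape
(7, 31)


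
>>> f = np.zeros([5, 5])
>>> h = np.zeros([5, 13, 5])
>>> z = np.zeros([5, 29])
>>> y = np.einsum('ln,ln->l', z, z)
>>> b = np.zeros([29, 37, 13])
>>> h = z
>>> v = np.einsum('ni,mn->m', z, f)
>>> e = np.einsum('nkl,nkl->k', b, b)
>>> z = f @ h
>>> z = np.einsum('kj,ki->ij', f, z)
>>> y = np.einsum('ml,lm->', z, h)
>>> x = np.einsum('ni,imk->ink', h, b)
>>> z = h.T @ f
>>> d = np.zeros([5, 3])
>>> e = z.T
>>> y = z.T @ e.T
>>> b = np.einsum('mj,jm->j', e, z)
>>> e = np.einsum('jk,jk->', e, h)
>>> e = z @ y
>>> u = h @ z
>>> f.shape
(5, 5)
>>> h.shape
(5, 29)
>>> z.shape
(29, 5)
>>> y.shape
(5, 5)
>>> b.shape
(29,)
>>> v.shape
(5,)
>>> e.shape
(29, 5)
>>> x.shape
(29, 5, 13)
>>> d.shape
(5, 3)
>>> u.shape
(5, 5)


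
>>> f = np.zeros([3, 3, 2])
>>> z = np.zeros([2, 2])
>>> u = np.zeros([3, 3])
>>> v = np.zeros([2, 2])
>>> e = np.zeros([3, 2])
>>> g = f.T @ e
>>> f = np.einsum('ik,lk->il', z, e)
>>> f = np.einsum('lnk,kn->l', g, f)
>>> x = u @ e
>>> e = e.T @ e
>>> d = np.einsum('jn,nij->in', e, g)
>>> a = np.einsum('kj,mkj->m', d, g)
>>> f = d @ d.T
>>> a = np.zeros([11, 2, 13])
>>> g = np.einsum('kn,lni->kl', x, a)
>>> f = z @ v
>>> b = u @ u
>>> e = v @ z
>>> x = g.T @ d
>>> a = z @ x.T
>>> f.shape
(2, 2)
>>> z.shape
(2, 2)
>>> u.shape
(3, 3)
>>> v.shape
(2, 2)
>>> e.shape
(2, 2)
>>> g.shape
(3, 11)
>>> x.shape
(11, 2)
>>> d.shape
(3, 2)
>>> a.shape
(2, 11)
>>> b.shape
(3, 3)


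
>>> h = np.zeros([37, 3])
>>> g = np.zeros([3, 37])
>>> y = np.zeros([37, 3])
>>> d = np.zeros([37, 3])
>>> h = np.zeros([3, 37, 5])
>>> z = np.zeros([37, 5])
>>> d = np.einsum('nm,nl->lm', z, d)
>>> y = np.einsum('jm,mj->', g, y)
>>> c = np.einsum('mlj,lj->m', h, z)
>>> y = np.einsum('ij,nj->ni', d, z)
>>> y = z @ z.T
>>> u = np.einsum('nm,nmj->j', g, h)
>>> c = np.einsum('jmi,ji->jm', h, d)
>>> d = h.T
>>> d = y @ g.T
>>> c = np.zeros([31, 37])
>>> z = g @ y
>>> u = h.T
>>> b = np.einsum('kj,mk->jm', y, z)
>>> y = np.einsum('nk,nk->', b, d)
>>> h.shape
(3, 37, 5)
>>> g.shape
(3, 37)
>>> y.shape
()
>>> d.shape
(37, 3)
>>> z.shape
(3, 37)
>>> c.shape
(31, 37)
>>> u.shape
(5, 37, 3)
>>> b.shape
(37, 3)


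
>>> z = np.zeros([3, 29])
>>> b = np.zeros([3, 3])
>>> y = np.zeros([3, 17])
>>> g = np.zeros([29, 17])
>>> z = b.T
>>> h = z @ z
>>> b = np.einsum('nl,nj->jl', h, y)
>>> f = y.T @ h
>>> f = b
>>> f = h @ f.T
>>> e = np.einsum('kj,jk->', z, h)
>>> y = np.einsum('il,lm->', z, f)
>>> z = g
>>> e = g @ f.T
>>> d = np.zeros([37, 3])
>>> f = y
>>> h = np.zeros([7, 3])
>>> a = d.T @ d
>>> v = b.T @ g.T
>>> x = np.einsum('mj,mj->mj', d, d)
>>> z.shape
(29, 17)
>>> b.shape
(17, 3)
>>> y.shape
()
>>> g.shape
(29, 17)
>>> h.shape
(7, 3)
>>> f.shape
()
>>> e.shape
(29, 3)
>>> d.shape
(37, 3)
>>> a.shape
(3, 3)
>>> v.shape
(3, 29)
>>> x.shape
(37, 3)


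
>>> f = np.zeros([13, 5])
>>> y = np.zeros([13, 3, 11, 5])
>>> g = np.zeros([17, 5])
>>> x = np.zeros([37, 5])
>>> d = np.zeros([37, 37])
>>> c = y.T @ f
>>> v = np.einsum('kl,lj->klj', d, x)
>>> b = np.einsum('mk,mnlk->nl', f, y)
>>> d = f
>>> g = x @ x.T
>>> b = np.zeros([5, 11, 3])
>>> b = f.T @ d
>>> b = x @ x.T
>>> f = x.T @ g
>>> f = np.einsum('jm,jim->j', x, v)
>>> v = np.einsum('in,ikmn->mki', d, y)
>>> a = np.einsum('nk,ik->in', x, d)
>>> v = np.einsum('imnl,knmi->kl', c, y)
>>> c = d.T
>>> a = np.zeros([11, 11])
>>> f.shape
(37,)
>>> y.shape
(13, 3, 11, 5)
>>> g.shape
(37, 37)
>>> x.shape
(37, 5)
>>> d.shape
(13, 5)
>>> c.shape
(5, 13)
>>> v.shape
(13, 5)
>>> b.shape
(37, 37)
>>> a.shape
(11, 11)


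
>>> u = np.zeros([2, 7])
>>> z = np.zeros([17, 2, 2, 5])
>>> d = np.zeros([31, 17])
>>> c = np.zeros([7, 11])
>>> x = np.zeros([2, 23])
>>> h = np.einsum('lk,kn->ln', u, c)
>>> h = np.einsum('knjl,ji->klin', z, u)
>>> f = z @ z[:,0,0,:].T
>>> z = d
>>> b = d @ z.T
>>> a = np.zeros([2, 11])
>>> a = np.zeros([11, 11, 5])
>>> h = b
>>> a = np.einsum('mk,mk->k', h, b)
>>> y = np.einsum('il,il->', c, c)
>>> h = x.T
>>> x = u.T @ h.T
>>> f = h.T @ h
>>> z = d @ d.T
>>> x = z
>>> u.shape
(2, 7)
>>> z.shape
(31, 31)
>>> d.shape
(31, 17)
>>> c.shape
(7, 11)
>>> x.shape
(31, 31)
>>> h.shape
(23, 2)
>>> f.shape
(2, 2)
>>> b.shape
(31, 31)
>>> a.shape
(31,)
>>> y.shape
()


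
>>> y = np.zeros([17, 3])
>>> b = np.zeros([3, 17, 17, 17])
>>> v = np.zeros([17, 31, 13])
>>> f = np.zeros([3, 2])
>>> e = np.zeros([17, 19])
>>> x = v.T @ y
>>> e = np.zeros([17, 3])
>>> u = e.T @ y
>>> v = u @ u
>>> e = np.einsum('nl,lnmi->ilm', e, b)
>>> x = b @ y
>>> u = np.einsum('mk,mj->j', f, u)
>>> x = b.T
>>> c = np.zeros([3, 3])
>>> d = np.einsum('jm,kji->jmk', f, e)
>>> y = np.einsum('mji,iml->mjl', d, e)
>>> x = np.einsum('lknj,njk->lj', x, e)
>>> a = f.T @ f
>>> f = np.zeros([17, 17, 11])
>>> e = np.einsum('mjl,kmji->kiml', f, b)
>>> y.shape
(3, 2, 17)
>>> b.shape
(3, 17, 17, 17)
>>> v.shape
(3, 3)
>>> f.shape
(17, 17, 11)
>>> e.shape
(3, 17, 17, 11)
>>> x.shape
(17, 3)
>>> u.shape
(3,)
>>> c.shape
(3, 3)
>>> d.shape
(3, 2, 17)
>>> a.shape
(2, 2)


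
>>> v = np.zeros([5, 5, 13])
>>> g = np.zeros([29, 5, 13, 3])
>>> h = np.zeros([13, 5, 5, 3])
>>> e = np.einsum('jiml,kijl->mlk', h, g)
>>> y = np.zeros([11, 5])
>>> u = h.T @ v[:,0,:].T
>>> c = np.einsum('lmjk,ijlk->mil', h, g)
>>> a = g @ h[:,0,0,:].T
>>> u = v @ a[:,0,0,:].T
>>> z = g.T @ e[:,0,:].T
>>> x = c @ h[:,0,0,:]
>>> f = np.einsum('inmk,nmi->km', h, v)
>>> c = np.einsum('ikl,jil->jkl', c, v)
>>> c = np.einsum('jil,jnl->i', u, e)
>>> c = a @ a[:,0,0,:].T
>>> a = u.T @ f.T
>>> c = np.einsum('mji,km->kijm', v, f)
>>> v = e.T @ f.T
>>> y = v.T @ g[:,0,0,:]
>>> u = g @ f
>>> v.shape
(29, 3, 3)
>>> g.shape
(29, 5, 13, 3)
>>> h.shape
(13, 5, 5, 3)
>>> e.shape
(5, 3, 29)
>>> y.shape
(3, 3, 3)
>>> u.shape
(29, 5, 13, 5)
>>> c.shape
(3, 13, 5, 5)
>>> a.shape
(29, 5, 3)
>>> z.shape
(3, 13, 5, 5)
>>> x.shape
(5, 29, 3)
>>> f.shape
(3, 5)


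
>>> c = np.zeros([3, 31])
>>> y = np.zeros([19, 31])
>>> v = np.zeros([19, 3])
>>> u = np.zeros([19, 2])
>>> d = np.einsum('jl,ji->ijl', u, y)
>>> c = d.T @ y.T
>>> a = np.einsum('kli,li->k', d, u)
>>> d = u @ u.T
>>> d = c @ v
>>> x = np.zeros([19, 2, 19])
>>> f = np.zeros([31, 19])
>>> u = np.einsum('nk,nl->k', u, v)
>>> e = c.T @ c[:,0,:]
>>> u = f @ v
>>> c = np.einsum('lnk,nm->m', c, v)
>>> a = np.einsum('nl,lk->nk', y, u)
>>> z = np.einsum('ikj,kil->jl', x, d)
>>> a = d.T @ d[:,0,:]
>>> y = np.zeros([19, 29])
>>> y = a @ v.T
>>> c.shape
(3,)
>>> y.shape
(3, 19, 19)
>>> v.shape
(19, 3)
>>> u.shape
(31, 3)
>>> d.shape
(2, 19, 3)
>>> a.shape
(3, 19, 3)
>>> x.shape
(19, 2, 19)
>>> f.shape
(31, 19)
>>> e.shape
(19, 19, 19)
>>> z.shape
(19, 3)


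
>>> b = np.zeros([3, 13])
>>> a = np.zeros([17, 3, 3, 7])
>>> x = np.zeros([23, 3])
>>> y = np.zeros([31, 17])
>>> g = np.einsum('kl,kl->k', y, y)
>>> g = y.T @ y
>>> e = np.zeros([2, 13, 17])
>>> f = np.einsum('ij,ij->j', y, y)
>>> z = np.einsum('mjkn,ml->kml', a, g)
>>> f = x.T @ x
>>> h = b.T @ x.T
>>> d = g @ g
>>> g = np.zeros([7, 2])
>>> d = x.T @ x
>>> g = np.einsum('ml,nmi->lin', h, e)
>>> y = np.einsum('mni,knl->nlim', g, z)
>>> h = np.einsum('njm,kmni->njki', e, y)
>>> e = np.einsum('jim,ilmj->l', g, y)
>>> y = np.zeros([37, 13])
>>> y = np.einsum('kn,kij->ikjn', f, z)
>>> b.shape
(3, 13)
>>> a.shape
(17, 3, 3, 7)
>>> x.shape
(23, 3)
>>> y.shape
(17, 3, 17, 3)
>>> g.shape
(23, 17, 2)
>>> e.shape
(17,)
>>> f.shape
(3, 3)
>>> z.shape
(3, 17, 17)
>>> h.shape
(2, 13, 17, 23)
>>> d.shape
(3, 3)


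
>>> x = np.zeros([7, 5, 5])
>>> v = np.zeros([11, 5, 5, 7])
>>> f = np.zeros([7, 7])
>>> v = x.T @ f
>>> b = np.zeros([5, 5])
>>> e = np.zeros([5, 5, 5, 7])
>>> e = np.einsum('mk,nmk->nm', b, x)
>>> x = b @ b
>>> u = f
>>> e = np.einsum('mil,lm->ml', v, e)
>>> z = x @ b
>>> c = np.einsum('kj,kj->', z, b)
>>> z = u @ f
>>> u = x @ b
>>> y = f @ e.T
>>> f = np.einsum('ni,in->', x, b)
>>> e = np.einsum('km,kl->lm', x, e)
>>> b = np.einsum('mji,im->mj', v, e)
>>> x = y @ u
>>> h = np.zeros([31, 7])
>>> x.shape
(7, 5)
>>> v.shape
(5, 5, 7)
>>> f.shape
()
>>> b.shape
(5, 5)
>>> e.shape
(7, 5)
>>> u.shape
(5, 5)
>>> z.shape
(7, 7)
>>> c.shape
()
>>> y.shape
(7, 5)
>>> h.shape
(31, 7)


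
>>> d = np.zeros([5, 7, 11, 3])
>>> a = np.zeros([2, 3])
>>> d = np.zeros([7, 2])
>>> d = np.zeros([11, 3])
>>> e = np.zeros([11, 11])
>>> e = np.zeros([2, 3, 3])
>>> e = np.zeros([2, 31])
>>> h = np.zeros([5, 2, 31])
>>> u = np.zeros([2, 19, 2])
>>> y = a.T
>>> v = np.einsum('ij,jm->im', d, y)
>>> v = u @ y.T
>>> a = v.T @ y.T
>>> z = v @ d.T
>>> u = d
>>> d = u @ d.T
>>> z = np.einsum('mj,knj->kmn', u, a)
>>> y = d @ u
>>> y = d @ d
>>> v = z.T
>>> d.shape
(11, 11)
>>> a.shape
(3, 19, 3)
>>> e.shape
(2, 31)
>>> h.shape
(5, 2, 31)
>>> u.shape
(11, 3)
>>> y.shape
(11, 11)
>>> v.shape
(19, 11, 3)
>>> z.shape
(3, 11, 19)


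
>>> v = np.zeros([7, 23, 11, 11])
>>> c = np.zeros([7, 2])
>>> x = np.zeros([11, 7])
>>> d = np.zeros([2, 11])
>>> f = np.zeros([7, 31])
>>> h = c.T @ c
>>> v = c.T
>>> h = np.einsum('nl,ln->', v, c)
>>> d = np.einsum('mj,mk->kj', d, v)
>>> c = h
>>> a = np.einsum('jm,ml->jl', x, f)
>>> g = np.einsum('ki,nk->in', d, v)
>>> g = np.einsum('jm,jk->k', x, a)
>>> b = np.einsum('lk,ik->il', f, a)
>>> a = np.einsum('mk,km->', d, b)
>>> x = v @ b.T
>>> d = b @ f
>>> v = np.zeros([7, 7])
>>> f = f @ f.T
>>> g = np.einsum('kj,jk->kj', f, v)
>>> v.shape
(7, 7)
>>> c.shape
()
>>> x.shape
(2, 11)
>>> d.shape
(11, 31)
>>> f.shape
(7, 7)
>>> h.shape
()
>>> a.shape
()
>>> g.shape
(7, 7)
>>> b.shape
(11, 7)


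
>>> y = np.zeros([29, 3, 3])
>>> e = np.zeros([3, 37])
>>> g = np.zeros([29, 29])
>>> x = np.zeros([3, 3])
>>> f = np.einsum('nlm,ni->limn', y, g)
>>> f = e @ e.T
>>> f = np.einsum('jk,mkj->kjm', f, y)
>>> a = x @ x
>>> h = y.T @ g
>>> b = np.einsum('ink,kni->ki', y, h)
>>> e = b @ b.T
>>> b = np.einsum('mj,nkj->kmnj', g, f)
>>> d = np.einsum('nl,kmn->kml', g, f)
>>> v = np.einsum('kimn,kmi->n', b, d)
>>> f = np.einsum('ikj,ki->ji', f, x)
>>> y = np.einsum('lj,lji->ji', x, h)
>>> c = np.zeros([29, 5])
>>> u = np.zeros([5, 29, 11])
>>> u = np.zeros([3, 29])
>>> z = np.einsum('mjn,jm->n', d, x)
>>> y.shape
(3, 29)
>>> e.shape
(3, 3)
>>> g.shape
(29, 29)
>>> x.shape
(3, 3)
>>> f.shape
(29, 3)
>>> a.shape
(3, 3)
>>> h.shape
(3, 3, 29)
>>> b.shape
(3, 29, 3, 29)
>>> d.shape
(3, 3, 29)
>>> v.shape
(29,)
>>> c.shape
(29, 5)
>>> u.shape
(3, 29)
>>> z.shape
(29,)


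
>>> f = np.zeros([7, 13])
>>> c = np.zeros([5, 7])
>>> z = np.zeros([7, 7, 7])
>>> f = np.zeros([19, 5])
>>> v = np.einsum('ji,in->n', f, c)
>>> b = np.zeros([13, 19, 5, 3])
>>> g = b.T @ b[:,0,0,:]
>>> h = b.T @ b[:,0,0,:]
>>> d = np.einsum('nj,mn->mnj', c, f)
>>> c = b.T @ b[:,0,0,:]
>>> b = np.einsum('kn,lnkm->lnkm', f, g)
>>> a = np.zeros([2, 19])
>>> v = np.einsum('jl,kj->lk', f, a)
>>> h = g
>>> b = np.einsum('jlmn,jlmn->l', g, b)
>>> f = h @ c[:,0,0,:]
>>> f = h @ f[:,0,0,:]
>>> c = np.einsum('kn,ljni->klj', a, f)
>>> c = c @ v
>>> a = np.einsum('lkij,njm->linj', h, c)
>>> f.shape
(3, 5, 19, 3)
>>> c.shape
(2, 3, 2)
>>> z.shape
(7, 7, 7)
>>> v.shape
(5, 2)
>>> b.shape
(5,)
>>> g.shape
(3, 5, 19, 3)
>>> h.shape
(3, 5, 19, 3)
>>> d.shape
(19, 5, 7)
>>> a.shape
(3, 19, 2, 3)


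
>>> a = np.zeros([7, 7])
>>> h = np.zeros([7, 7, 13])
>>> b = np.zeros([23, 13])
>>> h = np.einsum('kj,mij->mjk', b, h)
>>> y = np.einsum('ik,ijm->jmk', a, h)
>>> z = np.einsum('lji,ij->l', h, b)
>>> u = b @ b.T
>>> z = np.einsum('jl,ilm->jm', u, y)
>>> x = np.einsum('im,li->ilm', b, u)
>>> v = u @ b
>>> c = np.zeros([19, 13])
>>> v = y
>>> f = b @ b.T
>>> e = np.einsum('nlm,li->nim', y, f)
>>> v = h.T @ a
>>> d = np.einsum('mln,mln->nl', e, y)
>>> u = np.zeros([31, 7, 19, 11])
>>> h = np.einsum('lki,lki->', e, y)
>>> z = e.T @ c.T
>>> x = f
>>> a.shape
(7, 7)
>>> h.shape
()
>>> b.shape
(23, 13)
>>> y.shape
(13, 23, 7)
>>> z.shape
(7, 23, 19)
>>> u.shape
(31, 7, 19, 11)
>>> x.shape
(23, 23)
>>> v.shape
(23, 13, 7)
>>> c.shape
(19, 13)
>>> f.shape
(23, 23)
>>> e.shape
(13, 23, 7)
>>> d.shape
(7, 23)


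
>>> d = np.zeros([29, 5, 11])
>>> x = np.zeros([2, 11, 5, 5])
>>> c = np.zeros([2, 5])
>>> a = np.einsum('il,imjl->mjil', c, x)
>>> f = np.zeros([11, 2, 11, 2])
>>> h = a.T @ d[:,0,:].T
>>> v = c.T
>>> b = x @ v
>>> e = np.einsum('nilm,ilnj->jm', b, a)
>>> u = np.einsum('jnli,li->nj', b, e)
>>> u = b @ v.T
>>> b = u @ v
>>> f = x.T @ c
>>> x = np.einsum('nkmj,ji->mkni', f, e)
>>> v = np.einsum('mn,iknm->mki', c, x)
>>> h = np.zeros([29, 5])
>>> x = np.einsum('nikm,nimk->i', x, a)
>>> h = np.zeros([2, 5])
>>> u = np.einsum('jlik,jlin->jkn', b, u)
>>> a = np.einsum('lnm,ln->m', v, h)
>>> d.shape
(29, 5, 11)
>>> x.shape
(5,)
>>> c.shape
(2, 5)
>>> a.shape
(11,)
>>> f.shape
(5, 5, 11, 5)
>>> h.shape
(2, 5)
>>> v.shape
(2, 5, 11)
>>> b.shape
(2, 11, 5, 2)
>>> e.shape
(5, 2)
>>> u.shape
(2, 2, 5)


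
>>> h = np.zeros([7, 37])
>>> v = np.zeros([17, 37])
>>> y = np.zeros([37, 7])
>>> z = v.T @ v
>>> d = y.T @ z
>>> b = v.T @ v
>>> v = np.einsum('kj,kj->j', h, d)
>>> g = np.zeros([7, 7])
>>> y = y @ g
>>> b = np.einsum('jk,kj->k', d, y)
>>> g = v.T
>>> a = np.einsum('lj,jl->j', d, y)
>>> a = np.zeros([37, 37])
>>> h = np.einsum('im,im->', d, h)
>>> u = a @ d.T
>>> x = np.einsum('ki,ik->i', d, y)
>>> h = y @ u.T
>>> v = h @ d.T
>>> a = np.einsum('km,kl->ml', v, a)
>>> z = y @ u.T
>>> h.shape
(37, 37)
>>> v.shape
(37, 7)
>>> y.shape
(37, 7)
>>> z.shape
(37, 37)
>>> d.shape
(7, 37)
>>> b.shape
(37,)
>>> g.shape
(37,)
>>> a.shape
(7, 37)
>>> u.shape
(37, 7)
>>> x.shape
(37,)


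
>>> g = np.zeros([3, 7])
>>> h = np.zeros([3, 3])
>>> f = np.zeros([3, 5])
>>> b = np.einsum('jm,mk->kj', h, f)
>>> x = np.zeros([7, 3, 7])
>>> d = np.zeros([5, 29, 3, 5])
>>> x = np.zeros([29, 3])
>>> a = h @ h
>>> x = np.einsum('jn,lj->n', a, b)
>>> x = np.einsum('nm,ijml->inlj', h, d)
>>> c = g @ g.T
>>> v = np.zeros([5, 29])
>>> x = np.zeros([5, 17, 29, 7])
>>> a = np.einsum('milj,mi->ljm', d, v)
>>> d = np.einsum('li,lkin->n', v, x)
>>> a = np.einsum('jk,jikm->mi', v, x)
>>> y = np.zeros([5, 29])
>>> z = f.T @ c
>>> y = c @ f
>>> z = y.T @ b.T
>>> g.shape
(3, 7)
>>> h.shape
(3, 3)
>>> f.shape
(3, 5)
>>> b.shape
(5, 3)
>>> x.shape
(5, 17, 29, 7)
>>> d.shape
(7,)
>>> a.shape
(7, 17)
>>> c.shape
(3, 3)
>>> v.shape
(5, 29)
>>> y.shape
(3, 5)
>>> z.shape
(5, 5)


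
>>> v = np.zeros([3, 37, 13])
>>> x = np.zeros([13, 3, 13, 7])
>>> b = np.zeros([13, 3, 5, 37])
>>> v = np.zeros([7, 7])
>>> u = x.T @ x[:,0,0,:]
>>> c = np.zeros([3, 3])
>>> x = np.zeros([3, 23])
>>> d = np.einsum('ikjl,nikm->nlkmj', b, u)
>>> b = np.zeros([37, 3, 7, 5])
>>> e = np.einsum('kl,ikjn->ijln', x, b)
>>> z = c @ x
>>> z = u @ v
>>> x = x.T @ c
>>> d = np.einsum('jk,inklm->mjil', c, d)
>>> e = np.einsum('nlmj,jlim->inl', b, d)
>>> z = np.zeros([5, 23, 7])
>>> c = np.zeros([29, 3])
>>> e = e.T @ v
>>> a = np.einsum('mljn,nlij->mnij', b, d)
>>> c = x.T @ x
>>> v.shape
(7, 7)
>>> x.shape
(23, 3)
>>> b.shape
(37, 3, 7, 5)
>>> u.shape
(7, 13, 3, 7)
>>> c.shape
(3, 3)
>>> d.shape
(5, 3, 7, 7)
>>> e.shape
(3, 37, 7)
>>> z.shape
(5, 23, 7)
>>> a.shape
(37, 5, 7, 7)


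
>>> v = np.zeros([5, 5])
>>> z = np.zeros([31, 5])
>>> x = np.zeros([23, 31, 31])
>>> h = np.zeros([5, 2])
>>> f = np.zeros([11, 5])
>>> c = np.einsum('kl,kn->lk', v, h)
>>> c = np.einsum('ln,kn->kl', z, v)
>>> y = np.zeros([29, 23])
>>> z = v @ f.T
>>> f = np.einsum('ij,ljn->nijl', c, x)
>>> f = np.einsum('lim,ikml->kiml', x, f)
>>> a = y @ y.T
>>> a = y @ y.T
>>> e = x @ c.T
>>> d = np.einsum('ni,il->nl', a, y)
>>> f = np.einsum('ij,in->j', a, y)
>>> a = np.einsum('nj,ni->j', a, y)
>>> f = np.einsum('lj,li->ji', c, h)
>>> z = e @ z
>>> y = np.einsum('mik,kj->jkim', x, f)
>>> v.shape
(5, 5)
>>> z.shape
(23, 31, 11)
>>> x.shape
(23, 31, 31)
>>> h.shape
(5, 2)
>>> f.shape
(31, 2)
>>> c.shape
(5, 31)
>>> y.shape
(2, 31, 31, 23)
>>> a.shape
(29,)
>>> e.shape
(23, 31, 5)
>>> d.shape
(29, 23)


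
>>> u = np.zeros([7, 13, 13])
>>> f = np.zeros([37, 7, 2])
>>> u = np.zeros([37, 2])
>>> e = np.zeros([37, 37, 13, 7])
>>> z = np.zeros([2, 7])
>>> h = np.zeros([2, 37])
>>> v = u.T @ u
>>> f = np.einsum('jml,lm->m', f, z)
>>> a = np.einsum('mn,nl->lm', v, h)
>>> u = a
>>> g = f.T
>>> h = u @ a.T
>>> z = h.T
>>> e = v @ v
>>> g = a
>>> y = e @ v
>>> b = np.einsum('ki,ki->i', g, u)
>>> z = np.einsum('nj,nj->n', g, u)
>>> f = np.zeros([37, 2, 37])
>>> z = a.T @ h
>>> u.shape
(37, 2)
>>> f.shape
(37, 2, 37)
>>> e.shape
(2, 2)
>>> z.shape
(2, 37)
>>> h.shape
(37, 37)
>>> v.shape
(2, 2)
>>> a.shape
(37, 2)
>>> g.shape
(37, 2)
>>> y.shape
(2, 2)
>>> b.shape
(2,)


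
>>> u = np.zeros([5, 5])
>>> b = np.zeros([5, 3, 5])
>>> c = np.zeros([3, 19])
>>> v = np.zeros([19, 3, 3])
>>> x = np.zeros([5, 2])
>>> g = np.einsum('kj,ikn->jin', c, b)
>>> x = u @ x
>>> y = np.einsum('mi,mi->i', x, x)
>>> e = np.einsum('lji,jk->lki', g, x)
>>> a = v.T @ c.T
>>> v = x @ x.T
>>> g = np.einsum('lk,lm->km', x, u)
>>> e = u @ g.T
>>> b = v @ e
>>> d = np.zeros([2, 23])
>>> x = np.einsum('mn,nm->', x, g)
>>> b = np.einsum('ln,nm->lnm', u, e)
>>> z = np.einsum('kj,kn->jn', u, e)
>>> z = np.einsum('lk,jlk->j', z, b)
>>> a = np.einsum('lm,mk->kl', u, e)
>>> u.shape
(5, 5)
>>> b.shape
(5, 5, 2)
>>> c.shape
(3, 19)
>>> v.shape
(5, 5)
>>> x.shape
()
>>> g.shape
(2, 5)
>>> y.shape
(2,)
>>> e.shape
(5, 2)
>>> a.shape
(2, 5)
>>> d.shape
(2, 23)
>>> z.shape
(5,)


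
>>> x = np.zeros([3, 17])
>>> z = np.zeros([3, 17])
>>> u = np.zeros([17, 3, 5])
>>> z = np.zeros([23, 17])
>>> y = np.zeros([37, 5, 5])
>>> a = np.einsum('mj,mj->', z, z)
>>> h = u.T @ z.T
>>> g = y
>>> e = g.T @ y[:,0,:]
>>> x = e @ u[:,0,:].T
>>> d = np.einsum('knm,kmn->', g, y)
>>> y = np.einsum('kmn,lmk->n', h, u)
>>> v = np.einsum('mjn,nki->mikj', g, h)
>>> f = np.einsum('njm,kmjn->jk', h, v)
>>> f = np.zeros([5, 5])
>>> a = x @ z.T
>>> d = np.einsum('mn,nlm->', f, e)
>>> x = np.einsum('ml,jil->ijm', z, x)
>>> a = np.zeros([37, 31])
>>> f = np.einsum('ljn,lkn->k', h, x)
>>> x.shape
(5, 5, 23)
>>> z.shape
(23, 17)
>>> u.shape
(17, 3, 5)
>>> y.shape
(23,)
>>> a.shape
(37, 31)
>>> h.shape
(5, 3, 23)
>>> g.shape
(37, 5, 5)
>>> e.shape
(5, 5, 5)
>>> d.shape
()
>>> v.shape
(37, 23, 3, 5)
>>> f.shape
(5,)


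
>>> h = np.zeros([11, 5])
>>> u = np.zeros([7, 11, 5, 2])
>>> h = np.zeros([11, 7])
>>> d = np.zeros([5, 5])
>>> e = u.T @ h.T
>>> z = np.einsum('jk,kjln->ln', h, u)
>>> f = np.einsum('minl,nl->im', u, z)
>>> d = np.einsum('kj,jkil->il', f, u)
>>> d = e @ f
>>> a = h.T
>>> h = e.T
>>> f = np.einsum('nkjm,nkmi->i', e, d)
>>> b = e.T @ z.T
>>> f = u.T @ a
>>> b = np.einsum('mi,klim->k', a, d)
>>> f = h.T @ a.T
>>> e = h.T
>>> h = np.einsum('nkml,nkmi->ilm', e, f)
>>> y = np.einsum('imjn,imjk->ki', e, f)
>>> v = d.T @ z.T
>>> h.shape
(7, 11, 11)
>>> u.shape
(7, 11, 5, 2)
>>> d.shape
(2, 5, 11, 7)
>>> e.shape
(2, 5, 11, 11)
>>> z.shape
(5, 2)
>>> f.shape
(2, 5, 11, 7)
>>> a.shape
(7, 11)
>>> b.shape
(2,)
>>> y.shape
(7, 2)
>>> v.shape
(7, 11, 5, 5)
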